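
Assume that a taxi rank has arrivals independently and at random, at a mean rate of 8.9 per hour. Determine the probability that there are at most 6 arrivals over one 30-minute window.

0.8374

Over the interval, μ = 8.9 × 0.5 = 4.45 (a 30-minute window = 0.5 hours).
P(N ≤ 6) = Σ_{j=0}^{6} e^(−μ) μ^j/j! ≈ 0.8374.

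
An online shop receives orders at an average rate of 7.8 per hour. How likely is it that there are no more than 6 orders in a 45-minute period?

Over the interval, μ = 7.8 × 0.75 = 5.85 (a 45-minute period = 0.75 hours).
P(N ≤ 6) = Σ_{j=0}^{6} e^(−μ) μ^j/j! ≈ 0.6304.

0.6304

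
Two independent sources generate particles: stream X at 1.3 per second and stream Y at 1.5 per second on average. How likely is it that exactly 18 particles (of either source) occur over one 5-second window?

0.0554

Independent Poisson processes superpose: combined rate λ = 1.3 + 1.5 = 2.8 per second.
Over the interval, μ = 2.8 × 5 = 14 (a 5-second window = 5 seconds).
P(N = 18) = e^(−14) · 14^18/18! ≈ 0.0554.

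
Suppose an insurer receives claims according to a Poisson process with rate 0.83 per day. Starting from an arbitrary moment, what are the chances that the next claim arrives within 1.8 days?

0.7755

Inter-arrival times are exponential with rate λ = 0.83 per day.
P(T ≤ 1.8) = 1 − e^(−λt) = 1 − e^(−0.83 × 1.8) = 1 − e^(−1.494) ≈ 0.7755.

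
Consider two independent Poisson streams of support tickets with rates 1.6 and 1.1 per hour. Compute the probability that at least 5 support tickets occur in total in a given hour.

Independent Poisson processes superpose: combined rate λ = 1.6 + 1.1 = 2.7 per hour.
So μ = 2.7.
P(N ≥ 5) = 1 − P(N ≤ 4) ≈ 0.1371.

0.1371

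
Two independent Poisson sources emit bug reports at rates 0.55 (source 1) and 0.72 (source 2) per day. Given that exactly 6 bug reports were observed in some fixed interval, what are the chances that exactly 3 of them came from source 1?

Given the total, each event is independently from source 1 with probability p = λ_1/(λ_1+λ_2) = 0.55/1.27 ≈ 0.4331.
So K ~ Binomial(6, 0.55/1.27): P(K = 3) = C(6,3) · (0.55/1.27)^3 · (0.72/1.27)^3 ≈ 0.2960.

0.2960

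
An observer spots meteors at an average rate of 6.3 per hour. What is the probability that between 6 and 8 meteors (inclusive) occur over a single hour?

0.4160

With mean μ = 6.3 per hour,
P(6 ≤ N ≤ 8) = Σ_{j=6}^{8} e^(−6.3) · 6.3^j/j! ≈ 0.4160.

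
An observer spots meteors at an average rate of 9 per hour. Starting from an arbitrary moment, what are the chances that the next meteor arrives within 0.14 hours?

Inter-arrival times are exponential with rate λ = 9 per hour.
P(T ≤ 0.14) = 1 − e^(−λt) = 1 − e^(−9 × 0.14) = 1 − e^(−1.26) ≈ 0.7163.

0.7163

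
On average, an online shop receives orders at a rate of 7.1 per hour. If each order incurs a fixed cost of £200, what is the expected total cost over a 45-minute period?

E[N] = 7.1 × 0.75 = 5.325 (a 45-minute period = 0.75 hours); E[cost] = 5.325 × £200 = £1065.

£1065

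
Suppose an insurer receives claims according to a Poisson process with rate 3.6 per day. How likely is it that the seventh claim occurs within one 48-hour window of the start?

0.5796

Over the interval, μ = 3.6 × 2 = 7.2 (a 48-hour window = 2 days).
The seventh arrival falls in the interval iff at least 7 events occur there: P(S_7 ≤ t) = P(N ≥ 7) = 1 − P(N ≤ 6) ≈ 0.5796.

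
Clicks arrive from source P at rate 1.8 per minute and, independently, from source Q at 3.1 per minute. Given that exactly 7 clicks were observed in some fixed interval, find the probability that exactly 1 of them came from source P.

Given the total, each event is independently from source P with probability p = λ_P/(λ_P+λ_Q) = 1.8/4.9 ≈ 0.3673.
So K ~ Binomial(7, 1.8/4.9): P(K = 1) = C(7,1) · (1.8/4.9)^1 · (3.1/4.9)^6 ≈ 0.1649.

0.1649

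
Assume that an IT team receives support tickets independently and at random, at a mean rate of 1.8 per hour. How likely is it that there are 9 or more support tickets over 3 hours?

0.0973

Over the interval, μ = 1.8 × 3 = 5.4 (3 hours).
P(N ≥ 9) = 1 − P(N ≤ 8) = 1 − Σ_{j=0}^{8} e^(−μ) μ^j/j! ≈ 0.0973.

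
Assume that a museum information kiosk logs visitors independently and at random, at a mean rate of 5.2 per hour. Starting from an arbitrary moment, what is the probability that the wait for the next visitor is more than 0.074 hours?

The wait for the next event is exponential with rate λ = 5.2 per hour.
P(T > 0.074) = e^(−λt) = e^(−5.2 × 0.074) = e^(−0.3848) ≈ 0.6806.

0.6806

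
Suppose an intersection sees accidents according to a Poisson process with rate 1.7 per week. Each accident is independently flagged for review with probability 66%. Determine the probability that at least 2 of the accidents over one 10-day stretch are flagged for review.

0.4760

Thinning: the accidents that are flagged for review themselves form a Poisson process with rate 0.66 × 1.7 = 1.122 per week.
Over the interval, μ = 1.122 × 10/7 ≈ 1.60286 (a 10-day stretch = 10/7 weeks).
P(N ≥ 2) = 1 − P(N ≤ 1) ≈ 0.4760.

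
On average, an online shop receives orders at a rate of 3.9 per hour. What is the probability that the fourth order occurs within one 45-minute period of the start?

Over the interval, μ = 3.9 × 0.75 = 2.925 (a 45-minute period = 0.75 hours).
The fourth arrival falls in the interval iff at least 4 events occur there: P(S_4 ≤ t) = P(N ≥ 4) = 1 − P(N ≤ 3) ≈ 0.3360.

0.3360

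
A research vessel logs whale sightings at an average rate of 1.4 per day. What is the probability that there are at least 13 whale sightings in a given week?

0.1899

Over the interval, μ = 1.4 × 7 = 9.8 (a week = 7 days).
P(N ≥ 13) = 1 − P(N ≤ 12) = 1 − Σ_{j=0}^{12} e^(−μ) μ^j/j! ≈ 0.1899.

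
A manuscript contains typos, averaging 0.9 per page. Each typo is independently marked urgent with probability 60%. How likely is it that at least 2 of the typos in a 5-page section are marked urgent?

Thinning: the typos that are marked urgent themselves form a Poisson process with rate 0.6 × 0.9 = 0.54 per page.
Over the interval, μ = 0.54 × 5 = 2.7 (a 5-page section = 5 pages).
P(N ≥ 2) = 1 − P(N ≤ 1) ≈ 0.7513.

0.7513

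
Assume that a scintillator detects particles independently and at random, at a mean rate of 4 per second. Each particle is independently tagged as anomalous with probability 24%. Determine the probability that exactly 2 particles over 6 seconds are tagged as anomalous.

0.0523

Thinning: the particles that are tagged as anomalous themselves form a Poisson process with rate 0.24 × 4 = 0.96 per second.
Over the interval, μ = 0.96 × 6 = 5.76 (6 seconds).
P(N = 2) = e^(−5.76) · 5.76^2/2! ≈ 0.0523.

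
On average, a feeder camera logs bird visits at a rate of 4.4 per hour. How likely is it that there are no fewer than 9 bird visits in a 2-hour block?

Over the interval, μ = 4.4 × 2 = 8.8 (a 2-hour block = 2 hours).
P(N ≥ 9) = 1 − P(N ≤ 8) = 1 − Σ_{j=0}^{8} e^(−μ) μ^j/j! ≈ 0.5177.

0.5177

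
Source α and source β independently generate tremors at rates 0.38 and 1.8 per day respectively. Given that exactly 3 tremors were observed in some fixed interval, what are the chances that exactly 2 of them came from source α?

0.0753

Given the total, each event is independently from source α with probability p = λ_α/(λ_α+λ_β) = 0.38/2.18 ≈ 0.1743.
So K ~ Binomial(3, 0.38/2.18): P(K = 2) = C(3,2) · (0.38/2.18)^2 · (1.8/2.18)^1 ≈ 0.0753.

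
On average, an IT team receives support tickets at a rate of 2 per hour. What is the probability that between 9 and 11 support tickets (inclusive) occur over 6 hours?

0.3066

Over the interval, μ = 2 × 6 = 12 (6 hours).
P(9 ≤ N ≤ 11) = Σ_{j=9}^{11} e^(−12) · 12^j/j! ≈ 0.3066.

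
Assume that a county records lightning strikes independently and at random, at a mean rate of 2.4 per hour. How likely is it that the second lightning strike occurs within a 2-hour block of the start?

Over the interval, μ = 2.4 × 2 = 4.8 (a 2-hour block = 2 hours).
The second arrival falls in the interval iff at least 2 events occur there: P(S_2 ≤ t) = P(N ≥ 2) = 1 − P(N ≤ 1) ≈ 0.9523.

0.9523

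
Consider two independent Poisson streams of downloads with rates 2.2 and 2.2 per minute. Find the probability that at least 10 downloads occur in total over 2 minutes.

0.3863

Independent Poisson processes superpose: combined rate λ = 2.2 + 2.2 = 4.4 per minute.
Over the interval, μ = 4.4 × 2 = 8.8 (2 minutes).
P(N ≥ 10) = 1 − P(N ≤ 9) ≈ 0.3863.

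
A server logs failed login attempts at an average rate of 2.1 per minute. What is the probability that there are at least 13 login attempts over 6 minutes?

0.4923

Over the interval, μ = 2.1 × 6 = 12.6 (6 minutes).
P(N ≥ 13) = 1 − P(N ≤ 12) = 1 − Σ_{j=0}^{12} e^(−μ) μ^j/j! ≈ 0.4923.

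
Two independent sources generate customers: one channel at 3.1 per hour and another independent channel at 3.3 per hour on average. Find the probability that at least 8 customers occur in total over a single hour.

Independent Poisson processes superpose: combined rate λ = 3.1 + 3.3 = 6.4 per hour.
So μ = 6.4.
P(N ≥ 8) = 1 − P(N ≤ 7) ≈ 0.3127.

0.3127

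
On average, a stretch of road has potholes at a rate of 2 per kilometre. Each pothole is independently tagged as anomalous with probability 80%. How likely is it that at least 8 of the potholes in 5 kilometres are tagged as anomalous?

Thinning: the potholes that are tagged as anomalous themselves form a Poisson process with rate 0.8 × 2 = 1.6 per kilometre.
Over the interval, μ = 1.6 × 5 = 8 (5 kilometres).
P(N ≥ 8) = 1 − P(N ≤ 7) ≈ 0.5470.

0.5470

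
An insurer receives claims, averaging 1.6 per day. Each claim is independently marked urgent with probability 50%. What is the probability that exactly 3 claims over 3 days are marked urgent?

0.2090

Thinning: the claims that are marked urgent themselves form a Poisson process with rate 0.5 × 1.6 = 0.8 per day.
Over the interval, μ = 0.8 × 3 = 2.4 (3 days).
P(N = 3) = e^(−2.4) · 2.4^3/3! ≈ 0.2090.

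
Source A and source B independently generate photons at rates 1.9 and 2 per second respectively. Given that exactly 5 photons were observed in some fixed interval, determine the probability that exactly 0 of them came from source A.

0.0355

Given the total, each event is independently from source A with probability p = λ_A/(λ_A+λ_B) = 1.9/3.9 ≈ 0.4872.
So K ~ Binomial(5, 1.9/3.9): P(K = 0) = C(5,0) · (1.9/3.9)^0 · (2/3.9)^5 ≈ 0.0355.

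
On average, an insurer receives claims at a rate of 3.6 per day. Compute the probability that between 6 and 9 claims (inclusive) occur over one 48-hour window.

0.5338

Over the interval, μ = 3.6 × 2 = 7.2 (a 48-hour window = 2 days).
P(6 ≤ N ≤ 9) = Σ_{j=6}^{9} e^(−7.2) · 7.2^j/j! ≈ 0.5338.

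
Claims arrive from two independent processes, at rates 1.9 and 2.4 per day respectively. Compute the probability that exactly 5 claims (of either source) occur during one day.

0.1662

Independent Poisson processes superpose: combined rate λ = 1.9 + 2.4 = 4.3 per day.
So μ = 4.3.
P(N = 5) = e^(−4.3) · 4.3^5/5! ≈ 0.1662.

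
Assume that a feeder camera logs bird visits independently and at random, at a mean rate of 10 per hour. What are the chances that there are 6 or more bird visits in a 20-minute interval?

Over the interval, μ = 10 × 1/3 ≈ 3.33333 (a 20-minute interval = 1/3 hours).
P(N ≥ 6) = 1 − P(N ≤ 5) = 1 − Σ_{j=0}^{5} e^(−μ) μ^j/j! ≈ 0.1212.

0.1212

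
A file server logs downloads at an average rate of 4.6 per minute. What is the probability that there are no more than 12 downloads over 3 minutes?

Over the interval, μ = 4.6 × 3 = 13.8 (3 minutes).
P(N ≤ 12) = Σ_{j=0}^{12} e^(−μ) μ^j/j! ≈ 0.3784.

0.3784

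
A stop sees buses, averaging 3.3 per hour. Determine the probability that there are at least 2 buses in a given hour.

With mean μ = 3.3 per hour,
P(N ≥ 2) = 1 − P(N ≤ 1) = 1 − Σ_{j=0}^{1} e^(−μ) μ^j/j! ≈ 0.8414.

0.8414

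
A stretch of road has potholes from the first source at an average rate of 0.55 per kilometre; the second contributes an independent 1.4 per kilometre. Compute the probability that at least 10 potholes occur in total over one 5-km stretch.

0.5104

Independent Poisson processes superpose: combined rate λ = 0.55 + 1.4 = 1.95 per kilometre.
Over the interval, μ = 1.95 × 5 = 9.75 (a 5-km stretch = 5 kilometres).
P(N ≥ 10) = 1 − P(N ≤ 9) ≈ 0.5104.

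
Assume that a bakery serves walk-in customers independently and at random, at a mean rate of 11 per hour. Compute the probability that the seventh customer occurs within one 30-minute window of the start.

0.3140

Over the interval, μ = 11 × 0.5 = 5.5 (a 30-minute window = 0.5 hours).
The seventh arrival falls in the interval iff at least 7 events occur there: P(S_7 ≤ t) = P(N ≥ 7) = 1 − P(N ≤ 6) ≈ 0.3140.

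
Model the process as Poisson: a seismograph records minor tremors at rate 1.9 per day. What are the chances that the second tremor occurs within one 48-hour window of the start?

Over the interval, μ = 1.9 × 2 = 3.8 (a 48-hour window = 2 days).
The second arrival falls in the interval iff at least 2 events occur there: P(S_2 ≤ t) = P(N ≥ 2) = 1 − P(N ≤ 1) ≈ 0.8926.

0.8926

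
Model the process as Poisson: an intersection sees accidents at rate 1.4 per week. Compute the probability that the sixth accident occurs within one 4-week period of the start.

Over the interval, μ = 1.4 × 4 = 5.6 (a 4-week period = 4 weeks).
The sixth arrival falls in the interval iff at least 6 events occur there: P(S_6 ≤ t) = P(N ≥ 6) = 1 − P(N ≤ 5) ≈ 0.4881.

0.4881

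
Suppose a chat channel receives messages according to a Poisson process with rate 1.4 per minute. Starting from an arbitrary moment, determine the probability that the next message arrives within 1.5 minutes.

0.8775

Inter-arrival times are exponential with rate λ = 1.4 per minute.
P(T ≤ 1.5) = 1 − e^(−λt) = 1 − e^(−1.4 × 1.5) = 1 − e^(−2.1) ≈ 0.8775.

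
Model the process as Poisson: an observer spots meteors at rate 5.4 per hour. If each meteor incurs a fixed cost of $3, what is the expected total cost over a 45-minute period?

$12.15

E[N] = 5.4 × 0.75 = 4.05 (a 45-minute period = 0.75 hours); E[cost] = 4.05 × $3 = $12.15.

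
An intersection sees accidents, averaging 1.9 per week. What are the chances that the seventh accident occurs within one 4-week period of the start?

Over the interval, μ = 1.9 × 4 = 7.6 (a 4-week period = 4 weeks).
The seventh arrival falls in the interval iff at least 7 events occur there: P(S_7 ≤ t) = P(N ≥ 7) = 1 − P(N ≤ 6) ≈ 0.6354.

0.6354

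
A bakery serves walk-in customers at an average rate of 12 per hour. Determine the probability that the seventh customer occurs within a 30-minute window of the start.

0.3937

Over the interval, μ = 12 × 0.5 = 6 (a 30-minute window = 0.5 hours).
The seventh arrival falls in the interval iff at least 7 events occur there: P(S_7 ≤ t) = P(N ≥ 7) = 1 − P(N ≤ 6) ≈ 0.3937.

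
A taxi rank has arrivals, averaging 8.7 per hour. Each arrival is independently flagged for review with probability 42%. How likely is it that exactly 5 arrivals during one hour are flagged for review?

Thinning: the arrivals that are flagged for review themselves form a Poisson process with rate 0.42 × 8.7 = 3.654 per hour.
So μ = 3.654.
P(N = 5) = e^(−3.654) · 3.654^5/5! ≈ 0.1405.

0.1405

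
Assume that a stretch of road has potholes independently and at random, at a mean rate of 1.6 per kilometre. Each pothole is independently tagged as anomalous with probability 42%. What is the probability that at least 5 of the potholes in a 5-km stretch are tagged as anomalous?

0.2484

Thinning: the potholes that are tagged as anomalous themselves form a Poisson process with rate 0.42 × 1.6 = 0.672 per kilometre.
Over the interval, μ = 0.672 × 5 = 3.36 (a 5-km stretch = 5 kilometres).
P(N ≥ 5) = 1 − P(N ≤ 4) ≈ 0.2484.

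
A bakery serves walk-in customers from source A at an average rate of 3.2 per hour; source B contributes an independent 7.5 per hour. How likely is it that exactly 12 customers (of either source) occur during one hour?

Independent Poisson processes superpose: combined rate λ = 3.2 + 7.5 = 10.7 per hour.
So μ = 10.7.
P(N = 12) = e^(−10.7) · 10.7^12/12! ≈ 0.1060.

0.1060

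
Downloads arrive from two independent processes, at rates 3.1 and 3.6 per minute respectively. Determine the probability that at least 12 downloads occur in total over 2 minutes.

0.6861

Independent Poisson processes superpose: combined rate λ = 3.1 + 3.6 = 6.7 per minute.
Over the interval, μ = 6.7 × 2 = 13.4 (2 minutes).
P(N ≥ 12) = 1 − P(N ≤ 11) ≈ 0.6861.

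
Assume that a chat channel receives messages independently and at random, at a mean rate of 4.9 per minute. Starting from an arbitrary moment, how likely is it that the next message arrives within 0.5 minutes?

Inter-arrival times are exponential with rate λ = 4.9 per minute.
P(T ≤ 0.5) = 1 − e^(−λt) = 1 − e^(−4.9 × 0.5) = 1 − e^(−2.45) ≈ 0.9137.

0.9137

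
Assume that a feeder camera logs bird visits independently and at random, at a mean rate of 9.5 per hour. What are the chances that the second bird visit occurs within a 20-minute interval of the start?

Over the interval, μ = 9.5 × 1/3 ≈ 3.16667 (a 20-minute interval = 1/3 hours).
The second arrival falls in the interval iff at least 2 events occur there: P(S_2 ≤ t) = P(N ≥ 2) = 1 − P(N ≤ 1) ≈ 0.8244.

0.8244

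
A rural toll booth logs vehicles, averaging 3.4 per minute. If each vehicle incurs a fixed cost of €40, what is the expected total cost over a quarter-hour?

E[N] = 3.4 × 15 = 51 (a quarter-hour = 15 minutes); E[cost] = 51 × €40 = €2040.

€2040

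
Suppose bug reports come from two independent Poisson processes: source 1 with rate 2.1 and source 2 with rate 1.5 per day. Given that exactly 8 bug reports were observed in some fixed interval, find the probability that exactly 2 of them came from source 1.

0.0499

Given the total, each event is independently from source 1 with probability p = λ_1/(λ_1+λ_2) = 2.1/3.6 ≈ 0.5833.
So K ~ Binomial(8, 2.1/3.6): P(K = 2) = C(8,2) · (2.1/3.6)^2 · (1.5/3.6)^6 ≈ 0.0499.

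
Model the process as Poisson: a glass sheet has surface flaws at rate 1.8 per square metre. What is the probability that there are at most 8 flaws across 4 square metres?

0.7027

Over the interval, μ = 1.8 × 4 = 7.2 (4 square metres).
P(N ≤ 8) = Σ_{j=0}^{8} e^(−μ) μ^j/j! ≈ 0.7027.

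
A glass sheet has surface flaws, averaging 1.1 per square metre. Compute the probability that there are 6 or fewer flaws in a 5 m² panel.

Over the interval, μ = 1.1 × 5 = 5.5 (a 5 m² panel = 5 square metres).
P(N ≤ 6) = Σ_{j=0}^{6} e^(−μ) μ^j/j! ≈ 0.6860.

0.6860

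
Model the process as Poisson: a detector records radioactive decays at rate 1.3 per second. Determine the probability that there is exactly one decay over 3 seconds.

0.0789

Over the interval, μ = 1.3 × 3 = 3.9 (3 seconds).
P(N = 1) = e^(−μ) μ^1/1! = e^(−3.9) · 3.9^1/1 ≈ 0.0789.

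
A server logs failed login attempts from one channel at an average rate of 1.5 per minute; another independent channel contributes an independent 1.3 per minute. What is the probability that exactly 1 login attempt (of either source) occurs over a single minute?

Independent Poisson processes superpose: combined rate λ = 1.5 + 1.3 = 2.8 per minute.
So μ = 2.8.
P(N = 1) = e^(−2.8) · 2.8^1/1! ≈ 0.1703.

0.1703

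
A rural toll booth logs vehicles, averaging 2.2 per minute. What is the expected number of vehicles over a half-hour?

66

E[N] = λt = 2.2 × 30 = 66 (a half-hour = 30 minutes).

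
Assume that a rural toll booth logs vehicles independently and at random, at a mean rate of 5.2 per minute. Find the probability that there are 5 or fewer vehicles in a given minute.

With mean μ = 5.2 per minute,
P(N ≤ 5) = Σ_{j=0}^{5} e^(−μ) μ^j/j! ≈ 0.5809.

0.5809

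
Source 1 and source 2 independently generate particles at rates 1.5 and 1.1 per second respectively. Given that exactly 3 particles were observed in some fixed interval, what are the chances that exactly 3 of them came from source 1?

0.1920

Given the total, each event is independently from source 1 with probability p = λ_1/(λ_1+λ_2) = 1.5/2.6 ≈ 0.5769.
So K ~ Binomial(3, 1.5/2.6): P(K = 3) = C(3,3) · (1.5/2.6)^3 · (1.1/2.6)^0 ≈ 0.1920.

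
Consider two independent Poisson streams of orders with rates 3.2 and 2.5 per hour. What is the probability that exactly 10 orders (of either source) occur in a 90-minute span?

Independent Poisson processes superpose: combined rate λ = 3.2 + 2.5 = 5.7 per hour.
Over the interval, μ = 5.7 × 1.5 = 8.55 (a 90-minute span = 1.5 hours).
P(N = 10) = e^(−8.55) · 8.55^10/10! ≈ 0.1113.

0.1113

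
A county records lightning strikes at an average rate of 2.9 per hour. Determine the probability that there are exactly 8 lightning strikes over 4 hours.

0.0745

Over the interval, μ = 2.9 × 4 = 11.6 (4 hours).
P(N = 8) = e^(−μ) μ^8/8! = e^(−11.6) · 11.6^8/40320 ≈ 0.0745.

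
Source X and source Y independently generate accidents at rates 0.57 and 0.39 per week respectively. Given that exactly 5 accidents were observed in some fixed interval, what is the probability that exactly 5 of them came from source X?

Given the total, each event is independently from source X with probability p = λ_X/(λ_X+λ_Y) = 0.57/0.96 ≈ 0.5938.
So K ~ Binomial(5, 0.57/0.96): P(K = 5) = C(5,5) · (0.57/0.96)^5 · (0.39/0.96)^0 ≈ 0.0738.

0.0738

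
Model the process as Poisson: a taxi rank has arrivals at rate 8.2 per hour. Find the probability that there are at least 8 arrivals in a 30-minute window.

0.0573

Over the interval, μ = 8.2 × 0.5 = 4.1 (a 30-minute window = 0.5 hours).
P(N ≥ 8) = 1 − P(N ≤ 7) = 1 − Σ_{j=0}^{7} e^(−μ) μ^j/j! ≈ 0.0573.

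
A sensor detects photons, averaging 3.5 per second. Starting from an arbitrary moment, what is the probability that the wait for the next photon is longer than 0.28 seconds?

The wait for the next event is exponential with rate λ = 3.5 per second.
P(T > 0.28) = e^(−λt) = e^(−3.5 × 0.28) = e^(−0.98) ≈ 0.3753.

0.3753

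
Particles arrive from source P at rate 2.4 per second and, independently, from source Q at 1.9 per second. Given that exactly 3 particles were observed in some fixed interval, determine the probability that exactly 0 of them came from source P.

Given the total, each event is independently from source P with probability p = λ_P/(λ_P+λ_Q) = 2.4/4.3 ≈ 0.5581.
So K ~ Binomial(3, 2.4/4.3): P(K = 0) = C(3,0) · (2.4/4.3)^0 · (1.9/4.3)^3 ≈ 0.0863.

0.0863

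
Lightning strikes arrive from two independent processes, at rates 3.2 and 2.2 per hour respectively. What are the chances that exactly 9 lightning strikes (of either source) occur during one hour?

Independent Poisson processes superpose: combined rate λ = 3.2 + 2.2 = 5.4 per hour.
So μ = 5.4.
P(N = 9) = e^(−5.4) · 5.4^9/9! ≈ 0.0486.

0.0486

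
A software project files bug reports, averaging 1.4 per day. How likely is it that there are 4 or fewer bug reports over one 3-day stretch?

Over the interval, μ = 1.4 × 3 = 4.2 (a 3-day stretch = 3 days).
P(N ≤ 4) = Σ_{j=0}^{4} e^(−μ) μ^j/j! ≈ 0.5898.

0.5898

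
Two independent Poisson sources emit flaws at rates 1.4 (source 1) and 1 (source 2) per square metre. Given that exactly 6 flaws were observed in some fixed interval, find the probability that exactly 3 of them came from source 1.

0.2872

Given the total, each event is independently from source 1 with probability p = λ_1/(λ_1+λ_2) = 1.4/2.4 ≈ 0.5833.
So K ~ Binomial(6, 1.4/2.4): P(K = 3) = C(6,3) · (1.4/2.4)^3 · (1/2.4)^3 ≈ 0.2872.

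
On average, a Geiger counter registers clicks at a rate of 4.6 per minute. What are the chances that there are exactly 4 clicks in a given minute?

0.1875

With mean μ = 4.6 per minute,
P(N = 4) = e^(−μ) μ^4/4! = e^(−4.6) · 4.6^4/24 ≈ 0.1875.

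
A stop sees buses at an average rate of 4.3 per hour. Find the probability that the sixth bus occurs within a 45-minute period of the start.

0.1083

Over the interval, μ = 4.3 × 0.75 = 3.225 (a 45-minute period = 0.75 hours).
The sixth arrival falls in the interval iff at least 6 events occur there: P(S_6 ≤ t) = P(N ≥ 6) = 1 − P(N ≤ 5) ≈ 0.1083.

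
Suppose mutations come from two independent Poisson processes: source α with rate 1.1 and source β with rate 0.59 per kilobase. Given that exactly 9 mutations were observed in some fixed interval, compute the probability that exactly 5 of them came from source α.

Given the total, each event is independently from source α with probability p = λ_α/(λ_α+λ_β) = 1.1/1.69 ≈ 0.6509.
So K ~ Binomial(9, 1.1/1.69): P(K = 5) = C(9,5) · (1.1/1.69)^5 · (0.59/1.69)^4 ≈ 0.2187.

0.2187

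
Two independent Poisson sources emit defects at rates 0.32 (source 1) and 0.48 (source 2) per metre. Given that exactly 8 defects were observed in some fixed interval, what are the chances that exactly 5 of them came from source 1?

0.1239

Given the total, each event is independently from source 1 with probability p = λ_1/(λ_1+λ_2) = 0.32/0.8 = 0.4000.
So K ~ Binomial(8, 0.32/0.8): P(K = 5) = C(8,5) · (0.32/0.8)^5 · (0.48/0.8)^3 ≈ 0.1239.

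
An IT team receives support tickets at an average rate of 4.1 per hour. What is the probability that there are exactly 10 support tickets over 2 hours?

0.1040

Over the interval, μ = 4.1 × 2 = 8.2 (2 hours).
P(N = 10) = e^(−μ) μ^10/10! = e^(−8.2) · 8.2^10/3628800 ≈ 0.1040.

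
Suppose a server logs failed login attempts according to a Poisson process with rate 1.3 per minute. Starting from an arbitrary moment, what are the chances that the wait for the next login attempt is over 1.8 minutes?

0.0963

The wait for the next event is exponential with rate λ = 1.3 per minute.
P(T > 1.8) = e^(−λt) = e^(−1.3 × 1.8) = e^(−2.34) ≈ 0.0963.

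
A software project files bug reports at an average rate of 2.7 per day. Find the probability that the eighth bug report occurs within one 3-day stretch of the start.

0.5609

Over the interval, μ = 2.7 × 3 = 8.1 (a 3-day stretch = 3 days).
The eighth arrival falls in the interval iff at least 8 events occur there: P(S_8 ≤ t) = P(N ≥ 8) = 1 − P(N ≤ 7) ≈ 0.5609.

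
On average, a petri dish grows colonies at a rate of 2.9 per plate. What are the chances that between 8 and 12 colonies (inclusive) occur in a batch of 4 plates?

0.5131

Over the interval, μ = 2.9 × 4 = 11.6 (a batch of 4 plates = 4 plates).
P(8 ≤ N ≤ 12) = Σ_{j=8}^{12} e^(−11.6) · 11.6^j/j! ≈ 0.5131.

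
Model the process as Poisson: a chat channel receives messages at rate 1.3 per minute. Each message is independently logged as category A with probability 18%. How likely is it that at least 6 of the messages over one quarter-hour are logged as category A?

Thinning: the messages that are logged as category A themselves form a Poisson process with rate 0.18 × 1.3 = 0.234 per minute.
Over the interval, μ = 0.234 × 15 = 3.51 (a quarter-hour = 15 minutes).
P(N ≥ 6) = 1 − P(N ≤ 5) ≈ 0.1437.

0.1437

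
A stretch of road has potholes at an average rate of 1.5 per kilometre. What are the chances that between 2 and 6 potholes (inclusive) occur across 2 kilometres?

Over the interval, μ = 1.5 × 2 = 3 (2 kilometres).
P(2 ≤ N ≤ 6) = Σ_{j=2}^{6} e^(−3) · 3^j/j! ≈ 0.7673.

0.7673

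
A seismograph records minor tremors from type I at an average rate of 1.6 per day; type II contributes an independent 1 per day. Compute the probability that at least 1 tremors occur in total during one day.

0.9257

Independent Poisson processes superpose: combined rate λ = 1.6 + 1 = 2.6 per day.
So μ = 2.6.
P(N ≥ 1) = 1 − P(N ≤ 0) ≈ 0.9257.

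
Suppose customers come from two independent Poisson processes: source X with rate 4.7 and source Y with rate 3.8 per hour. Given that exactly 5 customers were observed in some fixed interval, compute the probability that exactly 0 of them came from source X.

Given the total, each event is independently from source X with probability p = λ_X/(λ_X+λ_Y) = 4.7/8.5 ≈ 0.5529.
So K ~ Binomial(5, 4.7/8.5): P(K = 0) = C(5,0) · (4.7/8.5)^0 · (3.8/8.5)^5 ≈ 0.0179.

0.0179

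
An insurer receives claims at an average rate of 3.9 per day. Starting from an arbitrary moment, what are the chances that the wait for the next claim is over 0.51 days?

The wait for the next event is exponential with rate λ = 3.9 per day.
P(T > 0.51) = e^(−λt) = e^(−3.9 × 0.51) = e^(−1.989) ≈ 0.1368.

0.1368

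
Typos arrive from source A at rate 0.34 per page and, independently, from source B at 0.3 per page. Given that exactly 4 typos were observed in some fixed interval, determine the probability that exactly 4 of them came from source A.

0.0797

Given the total, each event is independently from source A with probability p = λ_A/(λ_A+λ_B) = 0.34/0.64 ≈ 0.5312.
So K ~ Binomial(4, 0.34/0.64): P(K = 4) = C(4,4) · (0.34/0.64)^4 · (0.3/0.64)^0 ≈ 0.0797.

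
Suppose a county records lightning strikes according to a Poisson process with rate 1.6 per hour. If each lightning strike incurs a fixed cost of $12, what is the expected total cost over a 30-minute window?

$9.6

E[N] = 1.6 × 0.5 = 0.8 (a 30-minute window = 0.5 hours); E[cost] = 0.8 × $12 = $9.6.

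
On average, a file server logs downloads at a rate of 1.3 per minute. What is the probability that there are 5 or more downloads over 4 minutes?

Over the interval, μ = 1.3 × 4 = 5.2 (4 minutes).
P(N ≥ 5) = 1 − P(N ≤ 4) = 1 − Σ_{j=0}^{4} e^(−μ) μ^j/j! ≈ 0.5939.

0.5939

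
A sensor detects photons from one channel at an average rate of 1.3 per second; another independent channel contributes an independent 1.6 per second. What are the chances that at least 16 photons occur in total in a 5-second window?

0.3808

Independent Poisson processes superpose: combined rate λ = 1.3 + 1.6 = 2.9 per second.
Over the interval, μ = 2.9 × 5 = 14.5 (a 5-second window = 5 seconds).
P(N ≥ 16) = 1 − P(N ≤ 15) ≈ 0.3808.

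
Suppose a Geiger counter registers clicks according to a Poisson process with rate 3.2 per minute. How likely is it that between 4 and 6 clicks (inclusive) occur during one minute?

0.3529

With mean μ = 3.2 per minute,
P(4 ≤ N ≤ 6) = Σ_{j=4}^{6} e^(−3.2) · 3.2^j/j! ≈ 0.3529.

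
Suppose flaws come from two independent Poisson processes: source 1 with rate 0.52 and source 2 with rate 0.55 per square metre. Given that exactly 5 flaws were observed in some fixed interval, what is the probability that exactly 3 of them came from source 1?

Given the total, each event is independently from source 1 with probability p = λ_1/(λ_1+λ_2) = 0.52/1.07 ≈ 0.4860.
So K ~ Binomial(5, 0.52/1.07): P(K = 3) = C(5,3) · (0.52/1.07)^3 · (0.55/1.07)^2 ≈ 0.3033.

0.3033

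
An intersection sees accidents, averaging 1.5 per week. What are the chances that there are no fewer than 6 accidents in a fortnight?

0.0839

Over the interval, μ = 1.5 × 2 = 3 (a fortnight = 2 weeks).
P(N ≥ 6) = 1 − P(N ≤ 5) = 1 − Σ_{j=0}^{5} e^(−μ) μ^j/j! ≈ 0.0839.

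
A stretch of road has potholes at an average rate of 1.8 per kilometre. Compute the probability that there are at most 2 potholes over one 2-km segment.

0.3027

Over the interval, μ = 1.8 × 2 = 3.6 (a 2-km segment = 2 kilometres).
P(N ≤ 2) = Σ_{j=0}^{2} e^(−μ) μ^j/j! ≈ 0.3027.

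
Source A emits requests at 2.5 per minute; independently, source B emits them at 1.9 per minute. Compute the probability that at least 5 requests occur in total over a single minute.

Independent Poisson processes superpose: combined rate λ = 2.5 + 1.9 = 4.4 per minute.
So μ = 4.4.
P(N ≥ 5) = 1 − P(N ≤ 4) ≈ 0.4488.

0.4488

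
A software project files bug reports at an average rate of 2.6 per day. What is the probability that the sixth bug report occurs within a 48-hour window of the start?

Over the interval, μ = 2.6 × 2 = 5.2 (a 48-hour window = 2 days).
The sixth arrival falls in the interval iff at least 6 events occur there: P(S_6 ≤ t) = P(N ≥ 6) = 1 − P(N ≤ 5) ≈ 0.4191.

0.4191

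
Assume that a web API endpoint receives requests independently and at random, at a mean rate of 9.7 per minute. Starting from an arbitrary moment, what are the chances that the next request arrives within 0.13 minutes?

Inter-arrival times are exponential with rate λ = 9.7 per minute.
P(T ≤ 0.13) = 1 − e^(−λt) = 1 − e^(−9.7 × 0.13) = 1 − e^(−1.261) ≈ 0.7166.

0.7166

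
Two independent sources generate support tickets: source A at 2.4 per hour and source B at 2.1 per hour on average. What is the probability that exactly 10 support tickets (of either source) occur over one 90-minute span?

0.0634

Independent Poisson processes superpose: combined rate λ = 2.4 + 2.1 = 4.5 per hour.
Over the interval, μ = 4.5 × 1.5 = 6.75 (a 90-minute span = 1.5 hours).
P(N = 10) = e^(−6.75) · 6.75^10/10! ≈ 0.0634.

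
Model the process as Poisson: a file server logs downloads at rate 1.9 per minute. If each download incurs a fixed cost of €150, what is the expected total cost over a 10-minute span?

E[N] = 1.9 × 10 = 19 (a 10-minute span = 10 minutes); E[cost] = 19 × €150 = €2850.

€2850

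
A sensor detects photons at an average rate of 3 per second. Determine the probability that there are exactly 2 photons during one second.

0.2240

With mean μ = 3 per second,
P(N = 2) = e^(−μ) μ^2/2! = e^(−3) · 3^2/2 ≈ 0.2240.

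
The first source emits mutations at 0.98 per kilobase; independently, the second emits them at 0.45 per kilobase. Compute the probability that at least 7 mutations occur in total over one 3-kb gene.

Independent Poisson processes superpose: combined rate λ = 0.98 + 0.45 = 1.43 per kilobase.
Over the interval, μ = 1.43 × 3 = 4.29 (a 3-kb gene = 3 kilobases).
P(N ≥ 7) = 1 − P(N ≤ 6) ≈ 0.1430.

0.1430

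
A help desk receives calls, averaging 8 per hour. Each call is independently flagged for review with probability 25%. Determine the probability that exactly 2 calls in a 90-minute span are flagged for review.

0.2240

Thinning: the calls that are flagged for review themselves form a Poisson process with rate 0.25 × 8 = 2 per hour.
Over the interval, μ = 2 × 1.5 = 3 (a 90-minute span = 1.5 hours).
P(N = 2) = e^(−3) · 3^2/2! ≈ 0.2240.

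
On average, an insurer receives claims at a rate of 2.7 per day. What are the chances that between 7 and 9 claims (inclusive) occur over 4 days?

Over the interval, μ = 2.7 × 4 = 10.8 (4 days).
P(7 ≤ N ≤ 9) = Σ_{j=7}^{9} e^(−10.8) · 10.8^j/j! ≈ 0.2754.

0.2754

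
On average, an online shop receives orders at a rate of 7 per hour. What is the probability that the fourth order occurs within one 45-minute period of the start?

0.7683

Over the interval, μ = 7 × 0.75 = 5.25 (a 45-minute period = 0.75 hours).
The fourth arrival falls in the interval iff at least 4 events occur there: P(S_4 ≤ t) = P(N ≥ 4) = 1 − P(N ≤ 3) ≈ 0.7683.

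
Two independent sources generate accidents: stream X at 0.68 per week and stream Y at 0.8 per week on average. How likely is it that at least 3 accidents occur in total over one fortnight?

0.5678

Independent Poisson processes superpose: combined rate λ = 0.68 + 0.8 = 1.48 per week.
Over the interval, μ = 1.48 × 2 = 2.96 (a fortnight = 2 weeks).
P(N ≥ 3) = 1 − P(N ≤ 2) ≈ 0.5678.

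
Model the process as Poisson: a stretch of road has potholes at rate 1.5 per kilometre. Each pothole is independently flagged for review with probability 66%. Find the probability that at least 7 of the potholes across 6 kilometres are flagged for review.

Thinning: the potholes that are flagged for review themselves form a Poisson process with rate 0.66 × 1.5 = 0.99 per kilometre.
Over the interval, μ = 0.99 × 6 = 5.94 (6 kilometres).
P(N ≥ 7) = 1 − P(N ≤ 6) ≈ 0.3841.

0.3841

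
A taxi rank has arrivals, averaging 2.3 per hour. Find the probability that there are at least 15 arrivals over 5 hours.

Over the interval, μ = 2.3 × 5 = 11.5 (5 hours).
P(N ≥ 15) = 1 − P(N ≤ 14) = 1 − Σ_{j=0}^{14} e^(−μ) μ^j/j! ≈ 0.1847.

0.1847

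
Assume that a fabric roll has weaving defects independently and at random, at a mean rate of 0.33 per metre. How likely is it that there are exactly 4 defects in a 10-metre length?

Over the interval, μ = 0.33 × 10 = 3.3 (a 10-metre length = 10 metres).
P(N = 4) = e^(−μ) μ^4/4! = e^(−3.3) · 3.3^4/24 ≈ 0.1823.

0.1823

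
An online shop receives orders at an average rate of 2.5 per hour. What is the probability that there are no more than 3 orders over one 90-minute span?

0.4838

Over the interval, μ = 2.5 × 1.5 = 3.75 (a 90-minute span = 1.5 hours).
P(N ≤ 3) = Σ_{j=0}^{3} e^(−μ) μ^j/j! ≈ 0.4838.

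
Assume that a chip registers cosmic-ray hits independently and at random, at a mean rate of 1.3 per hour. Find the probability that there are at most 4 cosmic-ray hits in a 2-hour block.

Over the interval, μ = 1.3 × 2 = 2.6 (a 2-hour block = 2 hours).
P(N ≤ 4) = Σ_{j=0}^{4} e^(−μ) μ^j/j! ≈ 0.8774.

0.8774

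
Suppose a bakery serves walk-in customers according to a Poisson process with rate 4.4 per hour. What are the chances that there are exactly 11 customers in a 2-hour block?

Over the interval, μ = 4.4 × 2 = 8.8 (a 2-hour block = 2 hours).
P(N = 11) = e^(−μ) μ^11/11! = e^(−8.8) · 8.8^11/39916800 ≈ 0.0925.

0.0925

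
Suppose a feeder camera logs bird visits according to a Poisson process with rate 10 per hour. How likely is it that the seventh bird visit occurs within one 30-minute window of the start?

Over the interval, μ = 10 × 0.5 = 5 (a 30-minute window = 0.5 hours).
The seventh arrival falls in the interval iff at least 7 events occur there: P(S_7 ≤ t) = P(N ≥ 7) = 1 − P(N ≤ 6) ≈ 0.2378.

0.2378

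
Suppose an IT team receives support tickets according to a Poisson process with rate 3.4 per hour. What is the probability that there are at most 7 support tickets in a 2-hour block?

Over the interval, μ = 3.4 × 2 = 6.8 (a 2-hour block = 2 hours).
P(N ≤ 7) = Σ_{j=0}^{7} e^(−μ) μ^j/j! ≈ 0.6285.

0.6285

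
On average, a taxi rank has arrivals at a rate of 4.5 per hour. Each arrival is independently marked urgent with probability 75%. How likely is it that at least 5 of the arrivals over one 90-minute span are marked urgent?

0.5704

Thinning: the arrivals that are marked urgent themselves form a Poisson process with rate 0.75 × 4.5 = 3.375 per hour.
Over the interval, μ = 3.375 × 1.5 = 5.0625 (a 90-minute span = 1.5 hours).
P(N ≥ 5) = 1 − P(N ≤ 4) ≈ 0.5704.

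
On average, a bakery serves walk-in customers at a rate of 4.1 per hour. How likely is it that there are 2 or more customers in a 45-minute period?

0.8118

Over the interval, μ = 4.1 × 0.75 = 3.075 (a 45-minute period = 0.75 hours).
P(N ≥ 2) = 1 − P(N ≤ 1) = 1 − Σ_{j=0}^{1} e^(−μ) μ^j/j! ≈ 0.8118.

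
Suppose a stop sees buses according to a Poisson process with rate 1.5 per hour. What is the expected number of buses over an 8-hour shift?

E[N] = λt = 1.5 × 8 = 12 (an 8-hour shift = 8 hours).

12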